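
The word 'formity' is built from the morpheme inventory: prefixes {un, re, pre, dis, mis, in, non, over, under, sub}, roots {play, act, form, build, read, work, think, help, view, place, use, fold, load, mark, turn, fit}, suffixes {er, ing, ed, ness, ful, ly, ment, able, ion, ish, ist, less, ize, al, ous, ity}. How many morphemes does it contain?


Segmenting 'formity' against the inventory:
  'form' -> root (morpheme 1)
  'ity' -> suffix (morpheme 2)
Total morphemes: 2

2


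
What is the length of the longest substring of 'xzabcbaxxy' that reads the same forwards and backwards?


Scanning 'xzabcbaxxy' for palindromic substrings.
Substring at positions 2-6: 'abcba'.
Check: reverse('abcba') = 'abcba' -> palindrome confirmed.
Neighbouring characters ('z' / 'x') break symmetry, so it cannot extend further.
No longer palindromic substring exists; longest length = 5

5


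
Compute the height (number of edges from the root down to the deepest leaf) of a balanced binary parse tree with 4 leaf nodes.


In a balanced binary tree with n leaves the deepest leaf is ceil(log2(n)) edges below the root.
log2(4) = 2.0000
ceil(2.0000) = 2
height (edges) = 2

2


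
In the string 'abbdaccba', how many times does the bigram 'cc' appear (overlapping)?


Scanning 'abbdaccba' for bigram 'cc':
  Position 0: 'ab' -> no
  Position 1: 'bb' -> no
  Position 2: 'bd' -> no
  Position 3: 'da' -> no
  Position 4: 'ac' -> no
  Position 5: 'cc' -> MATCH
  Position 6: 'cb' -> no
  Position 7: 'ba' -> no
Total matches: 1

1


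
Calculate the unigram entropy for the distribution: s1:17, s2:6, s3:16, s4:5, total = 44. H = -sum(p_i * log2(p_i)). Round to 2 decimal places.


Computing entropy H = -sum(p_i * log2(p_i)):
  s1: p = 17/44 = 0.3864, -p*log2(p) = 0.5301
  s2: p = 6/44 = 0.1364, -p*log2(p) = 0.3920
  s3: p = 16/44 = 0.3636, -p*log2(p) = 0.5307
  s4: p = 5/44 = 0.1136, -p*log2(p) = 0.3565
H = sum of terms = 1.8093
Rounded to 2 decimals: 1.81

1.81


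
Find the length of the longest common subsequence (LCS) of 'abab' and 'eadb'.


DP table for LCS of 'abab' and 'eadb':
       e  a  d  b
    0  0  0  0  0
  a 0  0  1  1  1
  b 0  0  1  1  2
  a 0  0  1  1  2
  b 0  0  1  1  2
LCS: 'ab'
LCS length = 2

2


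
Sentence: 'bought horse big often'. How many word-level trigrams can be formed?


Word trigrams from [4] words:
  Trigram 1: (bought horse big)
  Trigram 2: (horse big often)
Total word trigrams: 4 - 2 = 2

2


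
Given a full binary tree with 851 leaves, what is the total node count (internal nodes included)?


Leaf nodes (terminals): 851
Internal nodes = n - 1 = 851 - 1 = 850
Total = leaves + internal = 851 + 850 = 1701

1701


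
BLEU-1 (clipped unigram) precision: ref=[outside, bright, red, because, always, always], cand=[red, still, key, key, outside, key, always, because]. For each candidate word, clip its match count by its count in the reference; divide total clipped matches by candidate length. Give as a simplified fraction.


Reference word counts: {'always': 2, 'because': 1, 'bright': 1, 'outside': 1, 'red': 1}
Checking each candidate word (with clipping):
  'red' -> in reference (ref count 1, used 1/1) -> match (matches: 1)
  'still' -> not in reference -> no match (matches: 1)
  'key' -> not in reference -> no match (matches: 1)
  'key' -> not in reference -> no match (matches: 1)
  'outside' -> in reference (ref count 1, used 1/1) -> match (matches: 2)
  'key' -> not in reference -> no match (matches: 2)
  'always' -> in reference (ref count 2, used 1/2) -> match (matches: 3)
  'because' -> in reference (ref count 1, used 1/1) -> match (matches: 4)
Clipped matches: 4, Candidate length: 8
Precision = 4/8 = 1/2

1/2


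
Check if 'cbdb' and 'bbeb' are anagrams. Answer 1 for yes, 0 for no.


Sort characters of 'cbdb': 'bbcd'
Sort characters of 'bbeb': 'bbbe'
Sorted forms differ -> they are NOT anagrams
Result: 0

0


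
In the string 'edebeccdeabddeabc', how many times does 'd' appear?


Scanning 'edebeccdeabddeabc' for 'd':
  Position 1: 'd' -> MATCH (count: 1)
  Position 7: 'd' -> MATCH (count: 2)
  Position 11: 'd' -> MATCH (count: 3)
  Position 12: 'd' -> MATCH (count: 4)
Total occurrences of 'd': 4

4


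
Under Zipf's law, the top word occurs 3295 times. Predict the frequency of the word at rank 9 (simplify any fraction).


Zipf's law: freq(rank) = f1 / rank
f1 = 3295, rank = 9
freq = 3295 / 9
GCD(3295, 9) = 1
Simplified: 3295/9

3295/9


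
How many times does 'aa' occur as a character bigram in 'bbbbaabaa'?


Scanning 'bbbbaabaa' for bigram 'aa':
  Position 0: 'bb' -> no
  Position 1: 'bb' -> no
  Position 2: 'bb' -> no
  Position 3: 'ba' -> no
  Position 4: 'aa' -> MATCH
  Position 5: 'ab' -> no
  Position 6: 'ba' -> no
  Position 7: 'aa' -> MATCH
Total matches: 2

2


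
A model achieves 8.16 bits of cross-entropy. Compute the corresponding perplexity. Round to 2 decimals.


Perplexity formula: PP = 2^H
H = 8.16
PP = 2^8.16
Decompose: 2^8.16 = 2^8 * 2^0.16
2^8 = 256, 2^0.16 ~ 1.1172871
PP ~ 256 * 1.1172871 = 286.0254976
Rounded to 2 decimals: 286.03

286.03


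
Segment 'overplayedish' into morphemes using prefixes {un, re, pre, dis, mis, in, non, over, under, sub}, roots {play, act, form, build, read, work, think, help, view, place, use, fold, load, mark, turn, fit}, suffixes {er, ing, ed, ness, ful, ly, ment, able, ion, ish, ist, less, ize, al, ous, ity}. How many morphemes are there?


Segmenting 'overplayedish' against the inventory:
  'over' -> prefix (morpheme 1)
  'play' -> root (morpheme 2)
  'ed' -> suffix (morpheme 3)
  'ish' -> suffix (morpheme 4)
Total morphemes: 4

4


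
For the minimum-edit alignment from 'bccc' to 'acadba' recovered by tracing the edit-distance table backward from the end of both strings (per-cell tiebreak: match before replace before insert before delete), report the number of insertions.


Edit distance = 5. Backtracking from cell (4, 6) with preference match > replace > insert > delete,
then listing the resulting alignment 'bccc' -> 'acadba' left to right:
  Step 1: replace b->a
  Step 2: keep 'c'
  Step 3: insert 'a' [insertion #1]
  Step 4: insert 'd' [insertion #2]
  Step 5: replace c->b
  Step 6: replace c->a
Total insertions: 2

2


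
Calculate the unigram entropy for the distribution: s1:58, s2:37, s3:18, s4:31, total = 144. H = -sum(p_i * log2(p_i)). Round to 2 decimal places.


Computing entropy H = -sum(p_i * log2(p_i)):
  s1: p = 58/144 = 0.4028, -p*log2(p) = 0.5284
  s2: p = 37/144 = 0.2569, -p*log2(p) = 0.5037
  s3: p = 18/144 = 0.1250, -p*log2(p) = 0.3750
  s4: p = 31/144 = 0.2153, -p*log2(p) = 0.4770
H = sum of terms = 1.8841
Rounded to 2 decimals: 1.88

1.88


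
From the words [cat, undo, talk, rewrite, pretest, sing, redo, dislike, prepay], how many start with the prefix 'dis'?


Checking each word for prefix 'dis':
  'cat' -> no (count: 0)
  'undo' -> no (count: 0)
  'talk' -> no (count: 0)
  'rewrite' -> no (count: 0)
  'pretest' -> no (count: 0)
  'sing' -> no (count: 0)
  'redo' -> no (count: 0)
  'dislike' -> YES, starts with 'dis' (count: 1)
  'prepay' -> no (count: 1)
Total with prefix 'dis': 1

1


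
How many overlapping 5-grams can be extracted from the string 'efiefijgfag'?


String 'efiefijgfag' has length L = 11.
Number of overlapping n-grams = L - n + 1
Substituting: 11 - 5 + 1 = 7

7


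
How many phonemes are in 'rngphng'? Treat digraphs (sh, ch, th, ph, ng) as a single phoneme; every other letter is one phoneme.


Parsing 'rngphng' greedily, digraphs first:
  'r' -> consonant phoneme (phonemes so far: 1)
  'ng' -> digraph (1 consonant phoneme) (phonemes so far: 2)
  'ph' -> digraph (1 consonant phoneme) (phonemes so far: 3)
  'ng' -> digraph (1 consonant phoneme) (phonemes so far: 4)
Total phonemes: 4

4


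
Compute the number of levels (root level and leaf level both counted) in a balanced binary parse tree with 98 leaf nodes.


In a balanced binary tree with n leaves the deepest leaf is ceil(log2(n)) edges below the root,
so counting node levels inclusive of root and leaves gives ceil(log2(n)) + 1 levels.
log2(98) = 6.6147
ceil(6.6147) = 7
levels = 7 + 1 = 8

8


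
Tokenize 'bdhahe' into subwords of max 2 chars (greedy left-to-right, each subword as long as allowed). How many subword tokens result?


'bdhahe' has 6 characters.
Chunking with max size 2:
  Chunk 1: 'bd' (positions 0-1)
  Chunk 2: 'ha' (positions 2-3)
  Chunk 3: 'he' (positions 4-5)
Total chunks: ceil(6 / 2) = 3

3


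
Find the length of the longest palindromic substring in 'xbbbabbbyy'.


Scanning 'xbbbabbbyy' for palindromic substrings.
Substring at positions 1-7: 'bbbabbb'.
Check: reverse('bbbabbb') = 'bbbabbb' -> palindrome confirmed.
Neighbouring characters ('x' / 'y') break symmetry, so it cannot extend further.
No longer palindromic substring exists; longest length = 7

7


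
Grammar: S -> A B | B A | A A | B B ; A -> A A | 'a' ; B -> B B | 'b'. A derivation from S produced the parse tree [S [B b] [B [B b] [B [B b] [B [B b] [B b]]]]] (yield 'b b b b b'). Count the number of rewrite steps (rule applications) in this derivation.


Every bracketed nonterminal node [X ...] in the tree is produced by exactly one rule application.
Reading the tree off as a leftmost derivation:
  Step 1: S  =>  B B   (applied S -> B B)
  Step 2: B B  =>  b B   (applied B -> b)
  Step 3: b B  =>  b B B   (applied B -> B B)
  Step 4: b B B  =>  b b B   (applied B -> b)
  Step 5: b b B  =>  b b B B   (applied B -> B B)
  Step 6: b b B B  =>  b b b B   (applied B -> b)
  Step 7: b b b B  =>  b b b B B   (applied B -> B B)
  Step 8: b b b B B  =>  b b b b B   (applied B -> b)
  Step 9: b b b b B  =>  b b b b b   (applied B -> b)
Final yield: b b b b b
Total rewrite steps: 9

9


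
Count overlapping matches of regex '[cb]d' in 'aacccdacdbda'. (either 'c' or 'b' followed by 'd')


Pattern: [cb]d means either 'c' or 'b' followed by 'd'.
Scanning 'aacccdacdbda' position-by-position:
  Pos 0: window 'aa' -> no
  Pos 1: window 'ac' -> no
  Pos 2: window 'cc' -> no
  Pos 3: window 'cc' -> no
  Pos 4: window 'cd' -> MATCH
  Pos 5: window 'da' -> no
  Pos 6: window 'ac' -> no
  Pos 7: window 'cd' -> MATCH
  Pos 8: window 'db' -> no
  Pos 9: window 'bd' -> MATCH
  Pos 10: window 'da' -> no
  Pos 11: window 'a' -> no
Total matches: 3

3


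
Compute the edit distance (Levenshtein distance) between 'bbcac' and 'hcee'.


Building DP table for s1='bbcac' (len 5) and s2='hcee' (len 4):
       h  c  e  e
    0  1  2  3  4
  b 1  1  2  3  4
  b 2  2  2  3  4
  c 3  3  2  3  4
  a 4  4  3  3  4
  c 5  5  4  4  4
Edit distance = dp[5][4] = 4

4


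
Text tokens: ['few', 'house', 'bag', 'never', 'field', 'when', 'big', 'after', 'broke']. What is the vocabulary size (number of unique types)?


Listing all tokens and tracking unique types:
  Token 1: 'few' -> NEW (unique so far: 1)
  Token 2: 'house' -> NEW (unique so far: 2)
  Token 3: 'bag' -> NEW (unique so far: 3)
  Token 4: 'never' -> NEW (unique so far: 4)
  Token 5: 'field' -> NEW (unique so far: 5)
  Token 6: 'when' -> NEW (unique so far: 6)
  Token 7: 'big' -> NEW (unique so far: 7)
  Token 8: 'after' -> NEW (unique so far: 8)
  Token 9: 'broke' -> NEW (unique so far: 9)
Unique types: ('after', 'bag', 'big', 'broke', 'few', 'field', 'house', 'never', 'when')
Vocabulary size: 9

9


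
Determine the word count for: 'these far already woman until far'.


Counting words by splitting on spaces:
  Word 1: 'these'
  Word 2: 'far'
  Word 3: 'already'
  Word 4: 'woman'
  Word 5: 'until'
  Word 6: 'far'
Total words: 6

6


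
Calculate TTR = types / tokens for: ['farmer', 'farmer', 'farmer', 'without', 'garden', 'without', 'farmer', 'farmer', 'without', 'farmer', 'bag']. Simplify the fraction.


Tokens: 11
Unique types: ('bag', 'farmer', 'garden', 'without') = 4
TTR = 4/11
Already in lowest terms.

4/11


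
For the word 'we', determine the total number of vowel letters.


Scanning each character of 'we':
  Position 1: 'w' -> consonant (running count: 0)
  Position 2: 'e' -> vowel (running count: 1)
Total vowels: 1

1


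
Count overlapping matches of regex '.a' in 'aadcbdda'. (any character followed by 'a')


Pattern: .a means any character followed by 'a'.
Scanning 'aadcbdda' position-by-position:
  Pos 0: window 'aa' -> MATCH
  Pos 1: window 'ad' -> no
  Pos 2: window 'dc' -> no
  Pos 3: window 'cb' -> no
  Pos 4: window 'bd' -> no
  Pos 5: window 'dd' -> no
  Pos 6: window 'da' -> MATCH
  Pos 7: window 'a' -> no
Total matches: 2

2


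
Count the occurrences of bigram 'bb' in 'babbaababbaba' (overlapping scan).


Scanning 'babbaababbaba' for bigram 'bb':
  Position 0: 'ba' -> no
  Position 1: 'ab' -> no
  Position 2: 'bb' -> MATCH
  Position 3: 'ba' -> no
  Position 4: 'aa' -> no
  Position 5: 'ab' -> no
  Position 6: 'ba' -> no
  Position 7: 'ab' -> no
  Position 8: 'bb' -> MATCH
  Position 9: 'ba' -> no
  Position 10: 'ab' -> no
  Position 11: 'ba' -> no
Total matches: 2

2


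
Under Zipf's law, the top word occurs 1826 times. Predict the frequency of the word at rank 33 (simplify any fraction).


Zipf's law: freq(rank) = f1 / rank
f1 = 1826, rank = 33
freq = 1826 / 33
GCD(1826, 33) = 11
Simplified: 166/3

166/3


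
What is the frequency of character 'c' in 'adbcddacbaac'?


Scanning 'adbcddacbaac' for 'c':
  Position 3: 'c' -> MATCH (count: 1)
  Position 7: 'c' -> MATCH (count: 2)
  Position 11: 'c' -> MATCH (count: 3)
Total occurrences of 'c': 3

3


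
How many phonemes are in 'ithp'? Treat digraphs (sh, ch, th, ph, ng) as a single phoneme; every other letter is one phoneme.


Parsing 'ithp' greedily, digraphs first:
  'i' -> vowel phoneme (phonemes so far: 1)
  'th' -> digraph (1 consonant phoneme) (phonemes so far: 2)
  'p' -> consonant phoneme (phonemes so far: 3)
Total phonemes: 3

3


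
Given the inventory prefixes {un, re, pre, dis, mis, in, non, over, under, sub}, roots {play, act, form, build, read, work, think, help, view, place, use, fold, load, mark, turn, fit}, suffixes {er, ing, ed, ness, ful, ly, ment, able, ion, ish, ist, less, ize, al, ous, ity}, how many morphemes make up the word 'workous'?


Segmenting 'workous' against the inventory:
  'work' -> root (morpheme 1)
  'ous' -> suffix (morpheme 2)
Total morphemes: 2

2


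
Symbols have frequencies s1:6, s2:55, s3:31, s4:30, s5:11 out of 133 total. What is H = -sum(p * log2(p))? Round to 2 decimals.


Computing entropy H = -sum(p_i * log2(p_i)):
  s1: p = 6/133 = 0.0451, -p*log2(p) = 0.2017
  s2: p = 55/133 = 0.4135, -p*log2(p) = 0.5268
  s3: p = 31/133 = 0.2331, -p*log2(p) = 0.4897
  s4: p = 30/133 = 0.2256, -p*log2(p) = 0.4846
  s5: p = 11/133 = 0.0827, -p*log2(p) = 0.2974
H = sum of terms = 2.0002
Rounded to 2 decimals: 2.00

2.00


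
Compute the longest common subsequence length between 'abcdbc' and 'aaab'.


DP table for LCS of 'abcdbc' and 'aaab':
       a  a  a  b
    0  0  0  0  0
  a 0  1  1  1  1
  b 0  1  1  1  2
  c 0  1  1  1  2
  d 0  1  1  1  2
  b 0  1  1  1  2
  c 0  1  1  1  2
LCS: 'ab'
LCS length = 2

2


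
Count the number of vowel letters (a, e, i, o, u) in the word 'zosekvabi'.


Scanning each character of 'zosekvabi':
  Position 1: 'z' -> consonant (running count: 0)
  Position 2: 'o' -> vowel (running count: 1)
  Position 3: 's' -> consonant (running count: 1)
  Position 4: 'e' -> vowel (running count: 2)
  Position 5: 'k' -> consonant (running count: 2)
  Position 6: 'v' -> consonant (running count: 2)
  Position 7: 'a' -> vowel (running count: 3)
  Position 8: 'b' -> consonant (running count: 3)
  Position 9: 'i' -> vowel (running count: 4)
Total vowels: 4

4


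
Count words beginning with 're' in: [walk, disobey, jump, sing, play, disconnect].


Checking each word for prefix 're':
  'walk' -> no (count: 0)
  'disobey' -> no (count: 0)
  'jump' -> no (count: 0)
  'sing' -> no (count: 0)
  'play' -> no (count: 0)
  'disconnect' -> no (count: 0)
Total with prefix 're': 0

0


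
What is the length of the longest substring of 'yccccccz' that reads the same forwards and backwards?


Scanning 'yccccccz' for palindromic substrings.
Substring at positions 1-6: 'cccccc'.
Check: reverse('cccccc') = 'cccccc' -> palindrome confirmed.
Neighbouring characters ('y' / 'z') break symmetry, so it cannot extend further.
No longer palindromic substring exists; longest length = 6

6


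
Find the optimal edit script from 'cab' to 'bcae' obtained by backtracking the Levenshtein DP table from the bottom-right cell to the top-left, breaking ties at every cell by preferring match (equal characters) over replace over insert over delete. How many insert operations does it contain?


Edit distance = 2. Backtracking from cell (3, 4) with preference match > replace > insert > delete,
then listing the resulting alignment 'cab' -> 'bcae' left to right:
  Step 1: insert 'b' [insertion #1]
  Step 2: keep 'c'
  Step 3: keep 'a'
  Step 4: replace b->e
Total insertions: 1

1


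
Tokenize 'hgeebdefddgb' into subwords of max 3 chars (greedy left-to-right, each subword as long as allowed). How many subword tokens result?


'hgeebdefddgb' has 12 characters.
Chunking with max size 3:
  Chunk 1: 'hge' (positions 0-2)
  Chunk 2: 'ebd' (positions 3-5)
  Chunk 3: 'efd' (positions 6-8)
  Chunk 4: 'dgb' (positions 9-11)
Total chunks: ceil(12 / 3) = 4

4


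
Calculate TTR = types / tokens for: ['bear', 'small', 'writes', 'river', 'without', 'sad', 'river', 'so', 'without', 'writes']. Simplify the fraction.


Tokens: 10
Unique types: ('bear', 'river', 'sad', 'small', 'so', 'without', 'writes') = 7
TTR = 7/10
Already in lowest terms.

7/10


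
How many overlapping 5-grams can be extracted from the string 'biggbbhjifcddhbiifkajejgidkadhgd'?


String 'biggbbhjifcddhbiifkajejgidkadhgd' has length L = 32.
Number of overlapping n-grams = L - n + 1
Substituting: 32 - 5 + 1 = 28

28


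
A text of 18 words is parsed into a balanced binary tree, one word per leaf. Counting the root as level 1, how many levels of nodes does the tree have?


In a balanced binary tree with n leaves the deepest leaf is ceil(log2(n)) edges below the root,
so counting node levels inclusive of root and leaves gives ceil(log2(n)) + 1 levels.
log2(18) = 4.1699
ceil(4.1699) = 5
levels = 5 + 1 = 6

6


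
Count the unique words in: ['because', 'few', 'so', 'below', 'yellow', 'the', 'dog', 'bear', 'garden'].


Listing all tokens and tracking unique types:
  Token 1: 'because' -> NEW (unique so far: 1)
  Token 2: 'few' -> NEW (unique so far: 2)
  Token 3: 'so' -> NEW (unique so far: 3)
  Token 4: 'below' -> NEW (unique so far: 4)
  Token 5: 'yellow' -> NEW (unique so far: 5)
  Token 6: 'the' -> NEW (unique so far: 6)
  Token 7: 'dog' -> NEW (unique so far: 7)
  Token 8: 'bear' -> NEW (unique so far: 8)
  Token 9: 'garden' -> NEW (unique so far: 9)
Unique types: ('bear', 'because', 'below', 'dog', 'few', 'garden', 'so', 'the', 'yellow')
Vocabulary size: 9

9


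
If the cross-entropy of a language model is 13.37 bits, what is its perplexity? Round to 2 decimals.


Perplexity formula: PP = 2^H
H = 13.37
PP = 2^13.37
Decompose: 2^13.37 = 2^13 * 2^0.37
2^13 = 8192, 2^0.37 ~ 1.2923528
PP ~ 8192 * 1.2923528 = 10586.9541376
Rounded to 2 decimals: 10586.95

10586.95


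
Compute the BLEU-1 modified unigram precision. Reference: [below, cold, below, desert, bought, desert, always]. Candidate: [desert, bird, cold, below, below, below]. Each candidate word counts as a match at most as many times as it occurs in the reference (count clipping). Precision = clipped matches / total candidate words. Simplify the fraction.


Reference word counts: {'always': 1, 'below': 2, 'bought': 1, 'cold': 1, 'desert': 2}
Checking each candidate word (with clipping):
  'desert' -> in reference (ref count 2, used 1/2) -> match (matches: 1)
  'bird' -> not in reference -> no match (matches: 1)
  'cold' -> in reference (ref count 1, used 1/1) -> match (matches: 2)
  'below' -> in reference (ref count 2, used 1/2) -> match (matches: 3)
  'below' -> in reference (ref count 2, used 2/2) -> match (matches: 4)
  'below' -> ref count 2 already used up (2/2) -> clipped, no match (matches: 4)
Clipped matches: 4, Candidate length: 6
Precision = 4/6 = 2/3

2/3


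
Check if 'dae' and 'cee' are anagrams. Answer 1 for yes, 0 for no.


Sort characters of 'dae': 'ade'
Sort characters of 'cee': 'cee'
Sorted forms differ -> they are NOT anagrams
Result: 0

0


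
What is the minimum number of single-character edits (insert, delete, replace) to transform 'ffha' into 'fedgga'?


Building DP table for s1='ffha' (len 4) and s2='fedgga' (len 6):
       f  e  d  g  g  a
    0  1  2  3  4  5  6
  f 1  0  1  2  3  4  5
  f 2  1  1  2  3  4  5
  h 3  2  2  2  3  4  5
  a 4  3  3  3  3  4  4
Edit distance = dp[4][6] = 4

4


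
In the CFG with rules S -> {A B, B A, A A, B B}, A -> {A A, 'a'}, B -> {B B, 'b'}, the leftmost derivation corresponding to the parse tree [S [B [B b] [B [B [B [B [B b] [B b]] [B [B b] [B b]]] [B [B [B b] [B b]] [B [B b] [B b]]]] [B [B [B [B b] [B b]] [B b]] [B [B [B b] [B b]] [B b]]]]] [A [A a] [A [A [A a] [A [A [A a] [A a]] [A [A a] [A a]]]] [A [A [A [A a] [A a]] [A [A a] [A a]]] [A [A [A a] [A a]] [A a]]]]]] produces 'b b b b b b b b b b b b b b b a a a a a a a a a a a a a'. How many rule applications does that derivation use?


Every bracketed nonterminal node [X ...] in the tree is produced by exactly one rule application.
Reading the tree off as a leftmost derivation:
  Step 1: S  =>  B A   (applied S -> B A)
  Step 2: B A  =>  B B A   (applied B -> B B)
  Step 3: B B A  =>  b B A   (applied B -> b)
  Step 4: b B A  =>  b B B A   (applied B -> B B)
  Step 5: b B B A  =>  b B B B A   (applied B -> B B)
  Step 6: b B B B A  =>  b B B B B A   (applied B -> B B)
  Step 7: b B B B B A  =>  b B B B B B A   (applied B -> B B)
  Step 8: b B B B B B A  =>  b b B B B B A   (applied B -> b)
  Step 9: b b B B B B A  =>  b b b B B B A   (applied B -> b)
  Step 10: b b b B B B A  =>  b b b B B B B A   (applied B -> B B)
  Step 11: b b b B B B B A  =>  b b b b B B B A   (applied B -> b)
  Step 12: b b b b B B B A  =>  b b b b b B B A   (applied B -> b)
  Step 13: b b b b b B B A  =>  b b b b b B B B A   (applied B -> B B)
  Step 14: b b b b b B B B A  =>  b b b b b B B B B A   (applied B -> B B)
  Step 15: b b b b b B B B B A  =>  b b b b b b B B B A   (applied B -> b)
  Step 16: b b b b b b B B B A  =>  b b b b b b b B B A   (applied B -> b)
  Step 17: b b b b b b b B B A  =>  b b b b b b b B B B A   (applied B -> B B)
  Step 18: b b b b b b b B B B A  =>  b b b b b b b b B B A   (applied B -> b)
  Step 19: b b b b b b b b B B A  =>  b b b b b b b b b B A   (applied B -> b)
  Step 20: b b b b b b b b b B A  =>  b b b b b b b b b B B A   (applied B -> B B)
  Step 21: b b b b b b b b b B B A  =>  b b b b b b b b b B B B A   (applied B -> B B)
  Step 22: b b b b b b b b b B B B A  =>  b b b b b b b b b B B B B A   (applied B -> B B)
  Step 23: b b b b b b b b b B B B B A  =>  b b b b b b b b b b B B B A   (applied B -> b)
  Step 24: b b b b b b b b b b B B B A  =>  b b b b b b b b b b b B B A   (applied B -> b)
  Step 25: b b b b b b b b b b b B B A  =>  b b b b b b b b b b b b B A   (applied B -> b)
  Step 26: b b b b b b b b b b b b B A  =>  b b b b b b b b b b b b B B A   (applied B -> B B)
  Step 27: b b b b b b b b b b b b B B A  =>  b b b b b b b b b b b b B B B A   (applied B -> B B)
  Step 28: b b b b b b b b b b b b B B B A  =>  b b b b b b b b b b b b b B B A   (applied B -> b)
  Step 29: b b b b b b b b b b b b b B B A  =>  b b b b b b b b b b b b b b B A   (applied B -> b)
  Step 30: b b b b b b b b b b b b b b B A  =>  b b b b b b b b b b b b b b b A   (applied B -> b)
  Step 31: b b b b b b b b b b b b b b b A  =>  b b b b b b b b b b b b b b b A A   (applied A -> A A)
  Step 32: b b b b b b b b b b b b b b b A A  =>  b b b b b b b b b b b b b b b a A   (applied A -> a)
  Step 33: b b b b b b b b b b b b b b b a A  =>  b b b b b b b b b b b b b b b a A A   (applied A -> A A)
  Step 34: b b b b b b b b b b b b b b b a A A  =>  b b b b b b b b b b b b b b b a A A A   (applied A -> A A)
  Step 35: b b b b b b b b b b b b b b b a A A A  =>  b b b b b b b b b b b b b b b a a A A   (applied A -> a)
  Step 36: b b b b b b b b b b b b b b b a a A A  =>  b b b b b b b b b b b b b b b a a A A A   (applied A -> A A)
  Step 37: b b b b b b b b b b b b b b b a a A A A  =>  b b b b b b b b b b b b b b b a a A A A A   (applied A -> A A)
  Step 38: b b b b b b b b b b b b b b b a a A A A A  =>  b b b b b b b b b b b b b b b a a a A A A   (applied A -> a)
  Step 39: b b b b b b b b b b b b b b b a a a A A A  =>  b b b b b b b b b b b b b b b a a a a A A   (applied A -> a)
  Step 40: b b b b b b b b b b b b b b b a a a a A A  =>  b b b b b b b b b b b b b b b a a a a A A A   (applied A -> A A)
  Step 41: b b b b b b b b b b b b b b b a a a a A A A  =>  b b b b b b b b b b b b b b b a a a a a A A   (applied A -> a)
  Step 42: b b b b b b b b b b b b b b b a a a a a A A  =>  b b b b b b b b b b b b b b b a a a a a a A   (applied A -> a)
  Step 43: b b b b b b b b b b b b b b b a a a a a a A  =>  b b b b b b b b b b b b b b b a a a a a a A A   (applied A -> A A)
  Step 44: b b b b b b b b b b b b b b b a a a a a a A A  =>  b b b b b b b b b b b b b b b a a a a a a A A A   (applied A -> A A)
  Step 45: b b b b b b b b b b b b b b b a a a a a a A A A  =>  b b b b b b b b b b b b b b b a a a a a a A A A A   (applied A -> A A)
  Step 46: b b b b b b b b b b b b b b b a a a a a a A A A A  =>  b b b b b b b b b b b b b b b a a a a a a a A A A   (applied A -> a)
  Step 47: b b b b b b b b b b b b b b b a a a a a a a A A A  =>  b b b b b b b b b b b b b b b a a a a a a a a A A   (applied A -> a)
  Step 48: b b b b b b b b b b b b b b b a a a a a a a a A A  =>  b b b b b b b b b b b b b b b a a a a a a a a A A A   (applied A -> A A)
  Step 49: b b b b b b b b b b b b b b b a a a a a a a a A A A  =>  b b b b b b b b b b b b b b b a a a a a a a a a A A   (applied A -> a)
  Step 50: b b b b b b b b b b b b b b b a a a a a a a a a A A  =>  b b b b b b b b b b b b b b b a a a a a a a a a a A   (applied A -> a)
  Step 51: b b b b b b b b b b b b b b b a a a a a a a a a a A  =>  b b b b b b b b b b b b b b b a a a a a a a a a a A A   (applied A -> A A)
  Step 52: b b b b b b b b b b b b b b b a a a a a a a a a a A A  =>  b b b b b b b b b b b b b b b a a a a a a a a a a A A A   (applied A -> A A)
  Step 53: b b b b b b b b b b b b b b b a a a a a a a a a a A A A  =>  b b b b b b b b b b b b b b b a a a a a a a a a a a A A   (applied A -> a)
  Step 54: b b b b b b b b b b b b b b b a a a a a a a a a a a A A  =>  b b b b b b b b b b b b b b b a a a a a a a a a a a a A   (applied A -> a)
  Step 55: b b b b b b b b b b b b b b b a a a a a a a a a a a a A  =>  b b b b b b b b b b b b b b b a a a a a a a a a a a a a   (applied A -> a)
Final yield: b b b b b b b b b b b b b b b a a a a a a a a a a a a a
Total rewrite steps: 55

55


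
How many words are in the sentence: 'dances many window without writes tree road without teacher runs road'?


Counting words by splitting on spaces:
  Word 1: 'dances'
  Word 2: 'many'
  Word 3: 'window'
  Word 4: 'without'
  Word 5: 'writes'
  Word 6: 'tree'
  Word 7: 'road'
  Word 8: 'without'
  Word 9: 'teacher'
  Word 10: 'runs'
  Word 11: 'road'
Total words: 11

11


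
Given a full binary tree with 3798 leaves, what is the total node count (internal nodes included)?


Leaf nodes (terminals): 3798
Internal nodes = n - 1 = 3798 - 1 = 3797
Total = leaves + internal = 3798 + 3797 = 7595

7595


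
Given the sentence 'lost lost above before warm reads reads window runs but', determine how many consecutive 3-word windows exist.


Word trigrams from [10] words:
  Trigram 1: (lost lost above)
  Trigram 2: (lost above before)
  Trigram 3: (above before warm)
  Trigram 4: (before warm reads)
  Trigram 5: (warm reads reads)
  Trigram 6: (reads reads window)
  Trigram 7: (reads window runs)
  Trigram 8: (window runs but)
Total word trigrams: 10 - 2 = 8

8


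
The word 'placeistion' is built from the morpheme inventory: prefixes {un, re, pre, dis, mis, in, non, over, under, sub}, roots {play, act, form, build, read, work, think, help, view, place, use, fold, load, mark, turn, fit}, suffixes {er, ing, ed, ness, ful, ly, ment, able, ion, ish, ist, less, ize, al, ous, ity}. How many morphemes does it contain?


Segmenting 'placeistion' against the inventory:
  'place' -> root (morpheme 1)
  'ist' -> suffix (morpheme 2)
  'ion' -> suffix (morpheme 3)
Total morphemes: 3

3


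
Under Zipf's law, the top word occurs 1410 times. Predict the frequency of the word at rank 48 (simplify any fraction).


Zipf's law: freq(rank) = f1 / rank
f1 = 1410, rank = 48
freq = 1410 / 48
GCD(1410, 48) = 6
Simplified: 235/8

235/8


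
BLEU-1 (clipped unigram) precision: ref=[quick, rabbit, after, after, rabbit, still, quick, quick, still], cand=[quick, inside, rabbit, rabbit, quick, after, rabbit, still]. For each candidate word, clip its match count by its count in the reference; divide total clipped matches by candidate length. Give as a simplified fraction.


Reference word counts: {'after': 2, 'quick': 3, 'rabbit': 2, 'still': 2}
Checking each candidate word (with clipping):
  'quick' -> in reference (ref count 3, used 1/3) -> match (matches: 1)
  'inside' -> not in reference -> no match (matches: 1)
  'rabbit' -> in reference (ref count 2, used 1/2) -> match (matches: 2)
  'rabbit' -> in reference (ref count 2, used 2/2) -> match (matches: 3)
  'quick' -> in reference (ref count 3, used 2/3) -> match (matches: 4)
  'after' -> in reference (ref count 2, used 1/2) -> match (matches: 5)
  'rabbit' -> ref count 2 already used up (2/2) -> clipped, no match (matches: 5)
  'still' -> in reference (ref count 2, used 1/2) -> match (matches: 6)
Clipped matches: 6, Candidate length: 8
Precision = 6/8 = 3/4

3/4


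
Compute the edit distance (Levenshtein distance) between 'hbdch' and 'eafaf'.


Building DP table for s1='hbdch' (len 5) and s2='eafaf' (len 5):
       e  a  f  a  f
    0  1  2  3  4  5
  h 1  1  2  3  4  5
  b 2  2  2  3  4  5
  d 3  3  3  3  4  5
  c 4  4  4  4  4  5
  h 5  5  5  5  5  5
Edit distance = dp[5][5] = 5

5


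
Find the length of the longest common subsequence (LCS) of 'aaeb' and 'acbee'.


DP table for LCS of 'aaeb' and 'acbee':
       a  c  b  e  e
    0  0  0  0  0  0
  a 0  1  1  1  1  1
  a 0  1  1  1  1  1
  e 0  1  1  1  2  2
  b 0  1  1  2  2  2
LCS: 'ae'
LCS length = 2

2


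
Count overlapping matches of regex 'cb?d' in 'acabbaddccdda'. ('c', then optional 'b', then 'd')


Pattern: cb?d means 'c', then optional 'b', then 'd'.
Scanning 'acabbaddccdda' position-by-position:
  Pos 0: window 'aca' -> no
  Pos 1: window 'cab' -> no
  Pos 2: window 'abb' -> no
  Pos 3: window 'bba' -> no
  Pos 4: window 'bad' -> no
  Pos 5: window 'add' -> no
  Pos 6: window 'ddc' -> no
  Pos 7: window 'dcc' -> no
  Pos 8: window 'ccd' -> no
  Pos 9: window 'cdd' -> MATCH
  Pos 10: window 'dda' -> no
  Pos 11: window 'da' -> no
  Pos 12: window 'a' -> no
Total matches: 1

1


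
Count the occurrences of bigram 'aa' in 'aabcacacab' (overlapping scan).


Scanning 'aabcacacab' for bigram 'aa':
  Position 0: 'aa' -> MATCH
  Position 1: 'ab' -> no
  Position 2: 'bc' -> no
  Position 3: 'ca' -> no
  Position 4: 'ac' -> no
  Position 5: 'ca' -> no
  Position 6: 'ac' -> no
  Position 7: 'ca' -> no
  Position 8: 'ab' -> no
Total matches: 1

1


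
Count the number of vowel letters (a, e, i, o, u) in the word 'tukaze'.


Scanning each character of 'tukaze':
  Position 1: 't' -> consonant (running count: 0)
  Position 2: 'u' -> vowel (running count: 1)
  Position 3: 'k' -> consonant (running count: 1)
  Position 4: 'a' -> vowel (running count: 2)
  Position 5: 'z' -> consonant (running count: 2)
  Position 6: 'e' -> vowel (running count: 3)
Total vowels: 3

3


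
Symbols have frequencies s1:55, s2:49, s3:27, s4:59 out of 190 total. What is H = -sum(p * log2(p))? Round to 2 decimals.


Computing entropy H = -sum(p_i * log2(p_i)):
  s1: p = 55/190 = 0.2895, -p*log2(p) = 0.5177
  s2: p = 49/190 = 0.2579, -p*log2(p) = 0.5042
  s3: p = 27/190 = 0.1421, -p*log2(p) = 0.4000
  s4: p = 59/190 = 0.3105, -p*log2(p) = 0.5239
H = sum of terms = 1.9458
Rounded to 2 decimals: 1.95

1.95


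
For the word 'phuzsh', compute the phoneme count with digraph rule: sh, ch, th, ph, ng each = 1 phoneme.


Parsing 'phuzsh' greedily, digraphs first:
  'ph' -> digraph (1 consonant phoneme) (phonemes so far: 1)
  'u' -> vowel phoneme (phonemes so far: 2)
  'z' -> consonant phoneme (phonemes so far: 3)
  'sh' -> digraph (1 consonant phoneme) (phonemes so far: 4)
Total phonemes: 4

4


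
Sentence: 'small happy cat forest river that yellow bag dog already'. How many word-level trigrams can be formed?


Word trigrams from [10] words:
  Trigram 1: (small happy cat)
  Trigram 2: (happy cat forest)
  Trigram 3: (cat forest river)
  Trigram 4: (forest river that)
  Trigram 5: (river that yellow)
  Trigram 6: (that yellow bag)
  Trigram 7: (yellow bag dog)
  Trigram 8: (bag dog already)
Total word trigrams: 10 - 2 = 8

8


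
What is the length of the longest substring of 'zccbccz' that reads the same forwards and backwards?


Scanning 'zccbccz' for palindromic substrings.
Substring at positions 0-6: 'zccbccz'.
Check: reverse('zccbccz') = 'zccbccz' -> palindrome confirmed.
No longer palindromic substring exists; longest length = 7

7


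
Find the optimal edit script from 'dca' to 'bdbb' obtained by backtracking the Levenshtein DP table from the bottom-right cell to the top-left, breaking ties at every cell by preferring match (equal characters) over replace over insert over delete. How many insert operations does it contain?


Edit distance = 3. Backtracking from cell (3, 4) with preference match > replace > insert > delete,
then listing the resulting alignment 'dca' -> 'bdbb' left to right:
  Step 1: insert 'b' [insertion #1]
  Step 2: keep 'd'
  Step 3: replace c->b
  Step 4: replace a->b
Total insertions: 1

1


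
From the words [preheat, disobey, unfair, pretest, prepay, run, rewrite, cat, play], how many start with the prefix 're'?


Checking each word for prefix 're':
  'preheat' -> no (count: 0)
  'disobey' -> no (count: 0)
  'unfair' -> no (count: 0)
  'pretest' -> no (count: 0)
  'prepay' -> no (count: 0)
  'run' -> no (count: 0)
  'rewrite' -> YES, starts with 're' (count: 1)
  'cat' -> no (count: 1)
  'play' -> no (count: 1)
Total with prefix 're': 1

1


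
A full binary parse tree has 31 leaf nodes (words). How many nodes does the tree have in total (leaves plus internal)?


Leaf nodes (terminals): 31
Internal nodes = n - 1 = 31 - 1 = 30
Total = leaves + internal = 31 + 30 = 61

61


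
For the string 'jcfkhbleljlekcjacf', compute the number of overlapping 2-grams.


String 'jcfkhbleljlekcjacf' has length L = 18.
Number of overlapping n-grams = L - n + 1
Substituting: 18 - 2 + 1 = 17

17


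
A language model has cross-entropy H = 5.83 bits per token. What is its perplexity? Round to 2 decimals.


Perplexity formula: PP = 2^H
H = 5.83
PP = 2^5.83
Decompose: 2^5.83 = 2^5 * 2^0.83
2^5 = 32, 2^0.83 ~ 1.7776854
PP ~ 32 * 1.7776854 = 56.8859328
Rounded to 2 decimals: 56.89

56.89


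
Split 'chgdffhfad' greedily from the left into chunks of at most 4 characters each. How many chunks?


'chgdffhfad' has 10 characters.
Chunking with max size 4:
  Chunk 1: 'chgd' (positions 0-3)
  Chunk 2: 'ffhf' (positions 4-7)
  Chunk 3: 'ad' (positions 8-9)
Total chunks: ceil(10 / 4) = 3

3


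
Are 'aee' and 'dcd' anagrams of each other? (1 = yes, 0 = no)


Sort characters of 'aee': 'aee'
Sort characters of 'dcd': 'cdd'
Sorted forms differ -> they are NOT anagrams
Result: 0

0


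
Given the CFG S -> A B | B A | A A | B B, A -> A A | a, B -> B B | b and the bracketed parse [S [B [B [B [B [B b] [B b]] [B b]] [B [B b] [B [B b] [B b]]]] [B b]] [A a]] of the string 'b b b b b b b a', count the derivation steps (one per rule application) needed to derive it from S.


Every bracketed nonterminal node [X ...] in the tree is produced by exactly one rule application.
Reading the tree off as a leftmost derivation:
  Step 1: S  =>  B A   (applied S -> B A)
  Step 2: B A  =>  B B A   (applied B -> B B)
  Step 3: B B A  =>  B B B A   (applied B -> B B)
  Step 4: B B B A  =>  B B B B A   (applied B -> B B)
  Step 5: B B B B A  =>  B B B B B A   (applied B -> B B)
  Step 6: B B B B B A  =>  b B B B B A   (applied B -> b)
  Step 7: b B B B B A  =>  b b B B B A   (applied B -> b)
  Step 8: b b B B B A  =>  b b b B B A   (applied B -> b)
  Step 9: b b b B B A  =>  b b b B B B A   (applied B -> B B)
  Step 10: b b b B B B A  =>  b b b b B B A   (applied B -> b)
  Step 11: b b b b B B A  =>  b b b b B B B A   (applied B -> B B)
  Step 12: b b b b B B B A  =>  b b b b b B B A   (applied B -> b)
  Step 13: b b b b b B B A  =>  b b b b b b B A   (applied B -> b)
  Step 14: b b b b b b B A  =>  b b b b b b b A   (applied B -> b)
  Step 15: b b b b b b b A  =>  b b b b b b b a   (applied A -> a)
Final yield: b b b b b b b a
Total rewrite steps: 15

15


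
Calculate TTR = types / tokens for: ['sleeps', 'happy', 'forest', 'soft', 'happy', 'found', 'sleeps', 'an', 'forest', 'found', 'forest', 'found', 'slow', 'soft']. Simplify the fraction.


Tokens: 14
Unique types: ('an', 'forest', 'found', 'happy', 'sleeps', 'slow', 'soft') = 7
TTR = 7/14
Simplify: divide both by 7 -> 1/2
TTR = 1/2

1/2


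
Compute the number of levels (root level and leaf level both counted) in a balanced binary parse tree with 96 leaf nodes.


In a balanced binary tree with n leaves the deepest leaf is ceil(log2(n)) edges below the root,
so counting node levels inclusive of root and leaves gives ceil(log2(n)) + 1 levels.
log2(96) = 6.5850
ceil(6.5850) = 7
levels = 7 + 1 = 8

8


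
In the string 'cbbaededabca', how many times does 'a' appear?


Scanning 'cbbaededabca' for 'a':
  Position 3: 'a' -> MATCH (count: 1)
  Position 8: 'a' -> MATCH (count: 2)
  Position 11: 'a' -> MATCH (count: 3)
Total occurrences of 'a': 3

3


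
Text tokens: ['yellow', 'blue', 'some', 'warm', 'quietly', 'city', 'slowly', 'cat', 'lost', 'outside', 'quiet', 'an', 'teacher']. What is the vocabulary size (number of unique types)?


Listing all tokens and tracking unique types:
  Token 1: 'yellow' -> NEW (unique so far: 1)
  Token 2: 'blue' -> NEW (unique so far: 2)
  Token 3: 'some' -> NEW (unique so far: 3)
  Token 4: 'warm' -> NEW (unique so far: 4)
  Token 5: 'quietly' -> NEW (unique so far: 5)
  Token 6: 'city' -> NEW (unique so far: 6)
  Token 7: 'slowly' -> NEW (unique so far: 7)
  Token 8: 'cat' -> NEW (unique so far: 8)
  Token 9: 'lost' -> NEW (unique so far: 9)
  Token 10: 'outside' -> NEW (unique so far: 10)
  Token 11: 'quiet' -> NEW (unique so far: 11)
  Token 12: 'an' -> NEW (unique so far: 12)
  Token 13: 'teacher' -> NEW (unique so far: 13)
Unique types: ('an', 'blue', 'cat', 'city', 'lost', 'outside', 'quiet', 'quietly', 'slowly', 'some', 'teacher', 'warm', 'yellow')
Vocabulary size: 13

13


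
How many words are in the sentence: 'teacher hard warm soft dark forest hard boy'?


Counting words by splitting on spaces:
  Word 1: 'teacher'
  Word 2: 'hard'
  Word 3: 'warm'
  Word 4: 'soft'
  Word 5: 'dark'
  Word 6: 'forest'
  Word 7: 'hard'
  Word 8: 'boy'
Total words: 8

8


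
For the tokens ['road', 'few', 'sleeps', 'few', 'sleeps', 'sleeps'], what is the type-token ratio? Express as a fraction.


Tokens: 6
Unique types: ('few', 'road', 'sleeps') = 3
TTR = 3/6
Simplify: divide both by 3 -> 1/2
TTR = 1/2

1/2


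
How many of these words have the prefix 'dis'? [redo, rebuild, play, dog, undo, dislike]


Checking each word for prefix 'dis':
  'redo' -> no (count: 0)
  'rebuild' -> no (count: 0)
  'play' -> no (count: 0)
  'dog' -> no (count: 0)
  'undo' -> no (count: 0)
  'dislike' -> YES, starts with 'dis' (count: 1)
Total with prefix 'dis': 1

1


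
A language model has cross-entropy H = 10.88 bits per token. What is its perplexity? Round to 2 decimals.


Perplexity formula: PP = 2^H
H = 10.88
PP = 2^10.88
Decompose: 2^10.88 = 2^10 * 2^0.88
2^10 = 1024, 2^0.88 ~ 1.8403753
PP ~ 1024 * 1.8403753 = 1884.5443072
Rounded to 2 decimals: 1884.54

1884.54
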